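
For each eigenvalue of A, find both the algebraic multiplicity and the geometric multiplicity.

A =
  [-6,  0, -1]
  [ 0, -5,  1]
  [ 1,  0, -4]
λ = -5: alg = 3, geom = 1

Step 1 — factor the characteristic polynomial to read off the algebraic multiplicities:
  χ_A(x) = (x + 5)^3

Step 2 — compute geometric multiplicities via the rank-nullity identity g(λ) = n − rank(A − λI):
  rank(A − (-5)·I) = 2, so dim ker(A − (-5)·I) = n − 2 = 1

Summary:
  λ = -5: algebraic multiplicity = 3, geometric multiplicity = 1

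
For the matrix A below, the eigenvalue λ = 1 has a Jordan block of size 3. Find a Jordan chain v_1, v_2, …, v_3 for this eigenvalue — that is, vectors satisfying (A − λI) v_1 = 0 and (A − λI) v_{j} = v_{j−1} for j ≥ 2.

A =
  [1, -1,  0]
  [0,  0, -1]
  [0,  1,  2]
A Jordan chain for λ = 1 of length 3:
v_1 = (1, 0, 0)ᵀ
v_2 = (-1, -1, 1)ᵀ
v_3 = (0, 1, 0)ᵀ

Let N = A − (1)·I. We want v_3 with N^3 v_3 = 0 but N^2 v_3 ≠ 0; then v_{j-1} := N · v_j for j = 3, …, 2.

Pick v_3 = (0, 1, 0)ᵀ.
Then v_2 = N · v_3 = (-1, -1, 1)ᵀ.
Then v_1 = N · v_2 = (1, 0, 0)ᵀ.

Sanity check: (A − (1)·I) v_1 = (0, 0, 0)ᵀ = 0. ✓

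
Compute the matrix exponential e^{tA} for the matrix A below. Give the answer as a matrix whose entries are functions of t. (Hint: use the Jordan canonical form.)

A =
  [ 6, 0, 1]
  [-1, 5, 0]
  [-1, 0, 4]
e^{tA} =
  [t*exp(5*t) + exp(5*t), 0, t*exp(5*t)]
  [-t^2*exp(5*t)/2 - t*exp(5*t), exp(5*t), -t^2*exp(5*t)/2]
  [-t*exp(5*t), 0, -t*exp(5*t) + exp(5*t)]

Strategy: write A = P · J · P⁻¹ where J is a Jordan canonical form, so e^{tA} = P · e^{tJ} · P⁻¹, and e^{tJ} can be computed block-by-block.

A has Jordan form
J =
  [5, 1, 0]
  [0, 5, 1]
  [0, 0, 5]
(up to reordering of blocks).

Per-block formulas:
  For a 3×3 Jordan block J_3(5): exp(t · J_3(5)) = e^(5t)·(I + t·N + (t^2/2)·N^2), where N is the 3×3 nilpotent shift.

After assembling e^{tJ} and conjugating by P, we get:

e^{tA} =
  [t*exp(5*t) + exp(5*t), 0, t*exp(5*t)]
  [-t^2*exp(5*t)/2 - t*exp(5*t), exp(5*t), -t^2*exp(5*t)/2]
  [-t*exp(5*t), 0, -t*exp(5*t) + exp(5*t)]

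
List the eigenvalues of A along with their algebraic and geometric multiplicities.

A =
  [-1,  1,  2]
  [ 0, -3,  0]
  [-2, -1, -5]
λ = -3: alg = 3, geom = 2

Step 1 — factor the characteristic polynomial to read off the algebraic multiplicities:
  χ_A(x) = (x + 3)^3

Step 2 — compute geometric multiplicities via the rank-nullity identity g(λ) = n − rank(A − λI):
  rank(A − (-3)·I) = 1, so dim ker(A − (-3)·I) = n − 1 = 2

Summary:
  λ = -3: algebraic multiplicity = 3, geometric multiplicity = 2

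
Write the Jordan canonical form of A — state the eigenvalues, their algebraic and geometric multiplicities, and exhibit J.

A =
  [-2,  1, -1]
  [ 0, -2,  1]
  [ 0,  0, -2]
J_3(-2)

The characteristic polynomial is
  det(x·I − A) = x^3 + 6*x^2 + 12*x + 8 = (x + 2)^3

Eigenvalues and multiplicities (the geometric multiplicity of λ is n − rank(A − λI), which equals the number of Jordan blocks for λ):
  λ = -2: algebraic multiplicity = 3, geometric multiplicity = 1

Determining the block sizes for each eigenvalue:
  λ = -2: one block (gm = 1), so the single block has size am = 3 → block sizes [3]

Assembling the blocks gives a Jordan form
J =
  [-2,  1,  0]
  [ 0, -2,  1]
  [ 0,  0, -2]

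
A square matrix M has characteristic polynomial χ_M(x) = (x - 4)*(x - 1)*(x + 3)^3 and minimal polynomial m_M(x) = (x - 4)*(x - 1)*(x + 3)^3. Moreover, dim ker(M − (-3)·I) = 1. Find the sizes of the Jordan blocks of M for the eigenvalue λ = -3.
Block sizes for λ = -3: [3]

Step 1 — from the characteristic polynomial, algebraic multiplicity of λ = -3 is 3. From dim ker(M − (-3)·I) = 1, there are exactly 1 Jordan blocks for λ = -3.
Step 2 — from the minimal polynomial, the factor (x + 3)^3 tells us the largest block for λ = -3 has size 3.
Step 3 — with total size 3, 1 blocks, and largest block 3, the block sizes (in nonincreasing order) are [3].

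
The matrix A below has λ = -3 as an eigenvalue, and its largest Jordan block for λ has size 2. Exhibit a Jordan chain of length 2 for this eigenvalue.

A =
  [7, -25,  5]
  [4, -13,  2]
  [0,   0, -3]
A Jordan chain for λ = -3 of length 2:
v_1 = (10, 4, 0)ᵀ
v_2 = (1, 0, 0)ᵀ

Let N = A − (-3)·I. We want v_2 with N^2 v_2 = 0 but N^1 v_2 ≠ 0; then v_{j-1} := N · v_j for j = 2, …, 2.

Pick v_2 = (1, 0, 0)ᵀ.
Then v_1 = N · v_2 = (10, 4, 0)ᵀ.

Sanity check: (A − (-3)·I) v_1 = (0, 0, 0)ᵀ = 0. ✓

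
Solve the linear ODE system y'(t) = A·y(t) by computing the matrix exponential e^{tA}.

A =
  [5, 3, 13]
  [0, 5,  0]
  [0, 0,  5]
e^{tA} =
  [exp(5*t), 3*t*exp(5*t), 13*t*exp(5*t)]
  [0, exp(5*t), 0]
  [0, 0, exp(5*t)]

Strategy: write A = P · J · P⁻¹ where J is a Jordan canonical form, so e^{tA} = P · e^{tJ} · P⁻¹, and e^{tJ} can be computed block-by-block.

A has Jordan form
J =
  [5, 1, 0]
  [0, 5, 0]
  [0, 0, 5]
(up to reordering of blocks).

Per-block formulas:
  For a 2×2 Jordan block J_2(5): exp(t · J_2(5)) = e^(5t)·(I + t·N), where N is the 2×2 nilpotent shift.
  For a 1×1 block at λ = 5: exp(t · [5]) = [e^(5t)].

After assembling e^{tJ} and conjugating by P, we get:

e^{tA} =
  [exp(5*t), 3*t*exp(5*t), 13*t*exp(5*t)]
  [0, exp(5*t), 0]
  [0, 0, exp(5*t)]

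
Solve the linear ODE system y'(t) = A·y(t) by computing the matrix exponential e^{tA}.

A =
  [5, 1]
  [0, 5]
e^{tA} =
  [exp(5*t), t*exp(5*t)]
  [0, exp(5*t)]

Strategy: write A = P · J · P⁻¹ where J is a Jordan canonical form, so e^{tA} = P · e^{tJ} · P⁻¹, and e^{tJ} can be computed block-by-block.

A has Jordan form
J =
  [5, 1]
  [0, 5]
(up to reordering of blocks).

Per-block formulas:
  For a 2×2 Jordan block J_2(5): exp(t · J_2(5)) = e^(5t)·(I + t·N), where N is the 2×2 nilpotent shift.

After assembling e^{tJ} and conjugating by P, we get:

e^{tA} =
  [exp(5*t), t*exp(5*t)]
  [0, exp(5*t)]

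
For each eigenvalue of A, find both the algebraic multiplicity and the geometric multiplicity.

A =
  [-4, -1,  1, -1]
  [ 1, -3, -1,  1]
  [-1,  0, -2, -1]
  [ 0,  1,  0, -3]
λ = -3: alg = 4, geom = 2

Step 1 — factor the characteristic polynomial to read off the algebraic multiplicities:
  χ_A(x) = (x + 3)^4

Step 2 — compute geometric multiplicities via the rank-nullity identity g(λ) = n − rank(A − λI):
  rank(A − (-3)·I) = 2, so dim ker(A − (-3)·I) = n − 2 = 2

Summary:
  λ = -3: algebraic multiplicity = 4, geometric multiplicity = 2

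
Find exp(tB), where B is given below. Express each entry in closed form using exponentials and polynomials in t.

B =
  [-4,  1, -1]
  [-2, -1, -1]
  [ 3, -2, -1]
e^{tB} =
  [-t^2*exp(-2*t)/2 - 2*t*exp(-2*t) + exp(-2*t), t^2*exp(-2*t)/2 + t*exp(-2*t), -t*exp(-2*t)]
  [-t^2*exp(-2*t)/2 - 2*t*exp(-2*t), t^2*exp(-2*t)/2 + t*exp(-2*t) + exp(-2*t), -t*exp(-2*t)]
  [t^2*exp(-2*t)/2 + 3*t*exp(-2*t), -t^2*exp(-2*t)/2 - 2*t*exp(-2*t), t*exp(-2*t) + exp(-2*t)]

Strategy: write B = P · J · P⁻¹ where J is a Jordan canonical form, so e^{tB} = P · e^{tJ} · P⁻¹, and e^{tJ} can be computed block-by-block.

B has Jordan form
J =
  [-2,  1,  0]
  [ 0, -2,  1]
  [ 0,  0, -2]
(up to reordering of blocks).

Per-block formulas:
  For a 3×3 Jordan block J_3(-2): exp(t · J_3(-2)) = e^(-2t)·(I + t·N + (t^2/2)·N^2), where N is the 3×3 nilpotent shift.

After assembling e^{tJ} and conjugating by P, we get:

e^{tB} =
  [-t^2*exp(-2*t)/2 - 2*t*exp(-2*t) + exp(-2*t), t^2*exp(-2*t)/2 + t*exp(-2*t), -t*exp(-2*t)]
  [-t^2*exp(-2*t)/2 - 2*t*exp(-2*t), t^2*exp(-2*t)/2 + t*exp(-2*t) + exp(-2*t), -t*exp(-2*t)]
  [t^2*exp(-2*t)/2 + 3*t*exp(-2*t), -t^2*exp(-2*t)/2 - 2*t*exp(-2*t), t*exp(-2*t) + exp(-2*t)]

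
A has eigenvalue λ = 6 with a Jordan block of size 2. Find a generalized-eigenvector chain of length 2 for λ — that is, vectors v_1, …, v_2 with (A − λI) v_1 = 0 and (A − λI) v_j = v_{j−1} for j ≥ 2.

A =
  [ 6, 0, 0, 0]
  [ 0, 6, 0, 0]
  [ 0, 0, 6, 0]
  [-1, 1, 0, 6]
A Jordan chain for λ = 6 of length 2:
v_1 = (0, 0, 0, -1)ᵀ
v_2 = (1, 0, 0, 0)ᵀ

Let N = A − (6)·I. We want v_2 with N^2 v_2 = 0 but N^1 v_2 ≠ 0; then v_{j-1} := N · v_j for j = 2, …, 2.

Pick v_2 = (1, 0, 0, 0)ᵀ.
Then v_1 = N · v_2 = (0, 0, 0, -1)ᵀ.

Sanity check: (A − (6)·I) v_1 = (0, 0, 0, 0)ᵀ = 0. ✓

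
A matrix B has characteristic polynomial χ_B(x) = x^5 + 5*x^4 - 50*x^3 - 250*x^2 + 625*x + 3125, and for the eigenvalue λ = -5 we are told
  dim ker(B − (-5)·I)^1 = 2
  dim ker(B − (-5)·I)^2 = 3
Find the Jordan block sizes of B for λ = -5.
Block sizes for λ = -5: [2, 1]

From the dimensions of kernels of powers, the number of Jordan blocks of size at least j is d_j − d_{j−1} where d_j = dim ker(N^j) (with d_0 = 0). Computing the differences gives [2, 1].
The number of blocks of size exactly k is (#blocks of size ≥ k) − (#blocks of size ≥ k + 1), so the partition is: 1 block(s) of size 1, 1 block(s) of size 2.
In nonincreasing order the block sizes are [2, 1].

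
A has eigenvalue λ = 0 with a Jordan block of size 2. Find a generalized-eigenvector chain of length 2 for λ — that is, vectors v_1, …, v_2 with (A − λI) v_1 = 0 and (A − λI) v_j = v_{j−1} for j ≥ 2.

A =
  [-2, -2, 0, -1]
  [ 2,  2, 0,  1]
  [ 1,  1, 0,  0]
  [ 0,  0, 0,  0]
A Jordan chain for λ = 0 of length 2:
v_1 = (-2, 2, 1, 0)ᵀ
v_2 = (1, 0, 0, 0)ᵀ

Let N = A − (0)·I. We want v_2 with N^2 v_2 = 0 but N^1 v_2 ≠ 0; then v_{j-1} := N · v_j for j = 2, …, 2.

Pick v_2 = (1, 0, 0, 0)ᵀ.
Then v_1 = N · v_2 = (-2, 2, 1, 0)ᵀ.

Sanity check: (A − (0)·I) v_1 = (0, 0, 0, 0)ᵀ = 0. ✓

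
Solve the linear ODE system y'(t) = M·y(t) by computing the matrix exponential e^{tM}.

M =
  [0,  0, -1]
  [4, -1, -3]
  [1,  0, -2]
e^{tM} =
  [t*exp(-t) + exp(-t), 0, -t*exp(-t)]
  [t^2*exp(-t)/2 + 4*t*exp(-t), exp(-t), -t^2*exp(-t)/2 - 3*t*exp(-t)]
  [t*exp(-t), 0, -t*exp(-t) + exp(-t)]

Strategy: write M = P · J · P⁻¹ where J is a Jordan canonical form, so e^{tM} = P · e^{tJ} · P⁻¹, and e^{tJ} can be computed block-by-block.

M has Jordan form
J =
  [-1,  1,  0]
  [ 0, -1,  1]
  [ 0,  0, -1]
(up to reordering of blocks).

Per-block formulas:
  For a 3×3 Jordan block J_3(-1): exp(t · J_3(-1)) = e^(-1t)·(I + t·N + (t^2/2)·N^2), where N is the 3×3 nilpotent shift.

After assembling e^{tJ} and conjugating by P, we get:

e^{tM} =
  [t*exp(-t) + exp(-t), 0, -t*exp(-t)]
  [t^2*exp(-t)/2 + 4*t*exp(-t), exp(-t), -t^2*exp(-t)/2 - 3*t*exp(-t)]
  [t*exp(-t), 0, -t*exp(-t) + exp(-t)]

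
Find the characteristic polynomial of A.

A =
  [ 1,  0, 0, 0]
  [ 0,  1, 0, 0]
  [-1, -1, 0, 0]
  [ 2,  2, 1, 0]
x^4 - 2*x^3 + x^2

Expanding det(x·I − A) (e.g. by cofactor expansion or by noting that A is similar to its Jordan form J, which has the same characteristic polynomial as A) gives
  χ_A(x) = x^4 - 2*x^3 + x^2
which factors as x^2*(x - 1)^2. The eigenvalues (with algebraic multiplicities) are λ = 0 with multiplicity 2, λ = 1 with multiplicity 2.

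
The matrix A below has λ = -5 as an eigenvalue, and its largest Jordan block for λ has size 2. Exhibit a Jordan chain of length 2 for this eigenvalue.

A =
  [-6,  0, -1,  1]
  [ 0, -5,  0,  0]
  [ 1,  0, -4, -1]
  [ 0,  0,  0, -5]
A Jordan chain for λ = -5 of length 2:
v_1 = (-1, 0, 1, 0)ᵀ
v_2 = (1, 0, 0, 0)ᵀ

Let N = A − (-5)·I. We want v_2 with N^2 v_2 = 0 but N^1 v_2 ≠ 0; then v_{j-1} := N · v_j for j = 2, …, 2.

Pick v_2 = (1, 0, 0, 0)ᵀ.
Then v_1 = N · v_2 = (-1, 0, 1, 0)ᵀ.

Sanity check: (A − (-5)·I) v_1 = (0, 0, 0, 0)ᵀ = 0. ✓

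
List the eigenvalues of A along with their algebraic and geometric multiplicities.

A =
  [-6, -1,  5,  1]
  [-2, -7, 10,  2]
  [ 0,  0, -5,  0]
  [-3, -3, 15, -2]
λ = -5: alg = 4, geom = 3

Step 1 — factor the characteristic polynomial to read off the algebraic multiplicities:
  χ_A(x) = (x + 5)^4

Step 2 — compute geometric multiplicities via the rank-nullity identity g(λ) = n − rank(A − λI):
  rank(A − (-5)·I) = 1, so dim ker(A − (-5)·I) = n − 1 = 3

Summary:
  λ = -5: algebraic multiplicity = 4, geometric multiplicity = 3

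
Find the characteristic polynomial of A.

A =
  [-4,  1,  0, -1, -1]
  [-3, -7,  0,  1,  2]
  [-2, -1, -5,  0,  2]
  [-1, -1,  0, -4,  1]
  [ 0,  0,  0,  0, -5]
x^5 + 25*x^4 + 250*x^3 + 1250*x^2 + 3125*x + 3125

Expanding det(x·I − A) (e.g. by cofactor expansion or by noting that A is similar to its Jordan form J, which has the same characteristic polynomial as A) gives
  χ_A(x) = x^5 + 25*x^4 + 250*x^3 + 1250*x^2 + 3125*x + 3125
which factors as (x + 5)^5. The eigenvalues (with algebraic multiplicities) are λ = -5 with multiplicity 5.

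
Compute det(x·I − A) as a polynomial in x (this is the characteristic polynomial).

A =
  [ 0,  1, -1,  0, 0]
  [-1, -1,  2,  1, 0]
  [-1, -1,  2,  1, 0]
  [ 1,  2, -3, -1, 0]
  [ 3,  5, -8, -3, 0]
x^5

Expanding det(x·I − A) (e.g. by cofactor expansion or by noting that A is similar to its Jordan form J, which has the same characteristic polynomial as A) gives
  χ_A(x) = x^5
which factors as x^5. The eigenvalues (with algebraic multiplicities) are λ = 0 with multiplicity 5.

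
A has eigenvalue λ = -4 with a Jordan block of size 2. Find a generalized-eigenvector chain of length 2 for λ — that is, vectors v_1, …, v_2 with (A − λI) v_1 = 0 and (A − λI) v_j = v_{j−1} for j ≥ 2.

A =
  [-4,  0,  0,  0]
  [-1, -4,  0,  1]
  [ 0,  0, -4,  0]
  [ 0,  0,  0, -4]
A Jordan chain for λ = -4 of length 2:
v_1 = (0, -1, 0, 0)ᵀ
v_2 = (1, 0, 0, 0)ᵀ

Let N = A − (-4)·I. We want v_2 with N^2 v_2 = 0 but N^1 v_2 ≠ 0; then v_{j-1} := N · v_j for j = 2, …, 2.

Pick v_2 = (1, 0, 0, 0)ᵀ.
Then v_1 = N · v_2 = (0, -1, 0, 0)ᵀ.

Sanity check: (A − (-4)·I) v_1 = (0, 0, 0, 0)ᵀ = 0. ✓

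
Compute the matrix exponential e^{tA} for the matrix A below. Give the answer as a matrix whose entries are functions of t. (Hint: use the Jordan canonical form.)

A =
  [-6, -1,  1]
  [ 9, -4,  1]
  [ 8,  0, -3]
e^{tA} =
  [-t*exp(-5*t) + exp(-5*t), -t*exp(-5*t), t*exp(-5*t)]
  [5*t*exp(-5*t) + 2*exp(-3*t) - 2*exp(-5*t), 5*t*exp(-5*t) - 2*exp(-3*t) + 3*exp(-5*t), -5*t*exp(-5*t) + 3*exp(-3*t) - 3*exp(-5*t)]
  [4*t*exp(-5*t) + 2*exp(-3*t) - 2*exp(-5*t), 4*t*exp(-5*t) - 2*exp(-3*t) + 2*exp(-5*t), -4*t*exp(-5*t) + 3*exp(-3*t) - 2*exp(-5*t)]

Strategy: write A = P · J · P⁻¹ where J is a Jordan canonical form, so e^{tA} = P · e^{tJ} · P⁻¹, and e^{tJ} can be computed block-by-block.

A has Jordan form
J =
  [-5,  1,  0]
  [ 0, -5,  0]
  [ 0,  0, -3]
(up to reordering of blocks).

Per-block formulas:
  For a 1×1 block at λ = -3: exp(t · [-3]) = [e^(-3t)].
  For a 2×2 Jordan block J_2(-5): exp(t · J_2(-5)) = e^(-5t)·(I + t·N), where N is the 2×2 nilpotent shift.

After assembling e^{tJ} and conjugating by P, we get:

e^{tA} =
  [-t*exp(-5*t) + exp(-5*t), -t*exp(-5*t), t*exp(-5*t)]
  [5*t*exp(-5*t) + 2*exp(-3*t) - 2*exp(-5*t), 5*t*exp(-5*t) - 2*exp(-3*t) + 3*exp(-5*t), -5*t*exp(-5*t) + 3*exp(-3*t) - 3*exp(-5*t)]
  [4*t*exp(-5*t) + 2*exp(-3*t) - 2*exp(-5*t), 4*t*exp(-5*t) - 2*exp(-3*t) + 2*exp(-5*t), -4*t*exp(-5*t) + 3*exp(-3*t) - 2*exp(-5*t)]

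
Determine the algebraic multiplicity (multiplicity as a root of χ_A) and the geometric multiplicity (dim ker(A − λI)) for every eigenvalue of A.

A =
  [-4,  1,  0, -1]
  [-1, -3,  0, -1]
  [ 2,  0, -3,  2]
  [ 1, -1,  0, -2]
λ = -3: alg = 4, geom = 2

Step 1 — factor the characteristic polynomial to read off the algebraic multiplicities:
  χ_A(x) = (x + 3)^4

Step 2 — compute geometric multiplicities via the rank-nullity identity g(λ) = n − rank(A − λI):
  rank(A − (-3)·I) = 2, so dim ker(A − (-3)·I) = n − 2 = 2

Summary:
  λ = -3: algebraic multiplicity = 4, geometric multiplicity = 2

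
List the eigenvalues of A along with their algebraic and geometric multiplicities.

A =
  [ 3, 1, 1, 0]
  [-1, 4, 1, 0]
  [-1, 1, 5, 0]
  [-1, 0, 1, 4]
λ = 4: alg = 4, geom = 2

Step 1 — factor the characteristic polynomial to read off the algebraic multiplicities:
  χ_A(x) = (x - 4)^4

Step 2 — compute geometric multiplicities via the rank-nullity identity g(λ) = n − rank(A − λI):
  rank(A − (4)·I) = 2, so dim ker(A − (4)·I) = n − 2 = 2

Summary:
  λ = 4: algebraic multiplicity = 4, geometric multiplicity = 2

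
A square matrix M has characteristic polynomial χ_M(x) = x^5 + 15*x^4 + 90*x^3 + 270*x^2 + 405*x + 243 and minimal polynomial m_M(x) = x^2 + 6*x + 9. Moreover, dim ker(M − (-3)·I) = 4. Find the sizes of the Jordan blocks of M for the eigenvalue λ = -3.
Block sizes for λ = -3: [2, 1, 1, 1]

Step 1 — from the characteristic polynomial, algebraic multiplicity of λ = -3 is 5. From dim ker(M − (-3)·I) = 4, there are exactly 4 Jordan blocks for λ = -3.
Step 2 — from the minimal polynomial, the factor (x + 3)^2 tells us the largest block for λ = -3 has size 2.
Step 3 — with total size 5, 4 blocks, and largest block 2, the block sizes (in nonincreasing order) are [2, 1, 1, 1].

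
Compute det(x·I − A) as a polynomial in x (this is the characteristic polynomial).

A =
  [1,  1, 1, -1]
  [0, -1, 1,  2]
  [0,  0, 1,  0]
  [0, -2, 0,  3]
x^4 - 4*x^3 + 6*x^2 - 4*x + 1

Expanding det(x·I − A) (e.g. by cofactor expansion or by noting that A is similar to its Jordan form J, which has the same characteristic polynomial as A) gives
  χ_A(x) = x^4 - 4*x^3 + 6*x^2 - 4*x + 1
which factors as (x - 1)^4. The eigenvalues (with algebraic multiplicities) are λ = 1 with multiplicity 4.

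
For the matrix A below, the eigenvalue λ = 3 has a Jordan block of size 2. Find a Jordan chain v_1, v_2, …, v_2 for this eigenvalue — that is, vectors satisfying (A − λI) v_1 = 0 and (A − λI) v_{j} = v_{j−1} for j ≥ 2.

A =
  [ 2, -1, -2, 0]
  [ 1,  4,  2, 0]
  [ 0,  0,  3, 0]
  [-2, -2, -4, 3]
A Jordan chain for λ = 3 of length 2:
v_1 = (-1, 1, 0, -2)ᵀ
v_2 = (1, 0, 0, 0)ᵀ

Let N = A − (3)·I. We want v_2 with N^2 v_2 = 0 but N^1 v_2 ≠ 0; then v_{j-1} := N · v_j for j = 2, …, 2.

Pick v_2 = (1, 0, 0, 0)ᵀ.
Then v_1 = N · v_2 = (-1, 1, 0, -2)ᵀ.

Sanity check: (A − (3)·I) v_1 = (0, 0, 0, 0)ᵀ = 0. ✓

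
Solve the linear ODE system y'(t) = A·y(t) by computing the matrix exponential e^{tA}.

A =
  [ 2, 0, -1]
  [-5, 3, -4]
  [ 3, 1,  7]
e^{tA} =
  [t^2*exp(4*t)/2 - 2*t*exp(4*t) + exp(4*t), -t^2*exp(4*t)/2, -t^2*exp(4*t)/2 - t*exp(4*t)]
  [3*t^2*exp(4*t)/2 - 5*t*exp(4*t), -3*t^2*exp(4*t)/2 - t*exp(4*t) + exp(4*t), -3*t^2*exp(4*t)/2 - 4*t*exp(4*t)]
  [-t^2*exp(4*t) + 3*t*exp(4*t), t^2*exp(4*t) + t*exp(4*t), t^2*exp(4*t) + 3*t*exp(4*t) + exp(4*t)]

Strategy: write A = P · J · P⁻¹ where J is a Jordan canonical form, so e^{tA} = P · e^{tJ} · P⁻¹, and e^{tJ} can be computed block-by-block.

A has Jordan form
J =
  [4, 1, 0]
  [0, 4, 1]
  [0, 0, 4]
(up to reordering of blocks).

Per-block formulas:
  For a 3×3 Jordan block J_3(4): exp(t · J_3(4)) = e^(4t)·(I + t·N + (t^2/2)·N^2), where N is the 3×3 nilpotent shift.

After assembling e^{tJ} and conjugating by P, we get:

e^{tA} =
  [t^2*exp(4*t)/2 - 2*t*exp(4*t) + exp(4*t), -t^2*exp(4*t)/2, -t^2*exp(4*t)/2 - t*exp(4*t)]
  [3*t^2*exp(4*t)/2 - 5*t*exp(4*t), -3*t^2*exp(4*t)/2 - t*exp(4*t) + exp(4*t), -3*t^2*exp(4*t)/2 - 4*t*exp(4*t)]
  [-t^2*exp(4*t) + 3*t*exp(4*t), t^2*exp(4*t) + t*exp(4*t), t^2*exp(4*t) + 3*t*exp(4*t) + exp(4*t)]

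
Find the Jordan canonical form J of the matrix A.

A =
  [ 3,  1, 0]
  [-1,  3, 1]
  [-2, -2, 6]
J_3(4)

The characteristic polynomial is
  det(x·I − A) = x^3 - 12*x^2 + 48*x - 64 = (x - 4)^3

Eigenvalues and multiplicities (the geometric multiplicity of λ is n − rank(A − λI), which equals the number of Jordan blocks for λ):
  λ = 4: algebraic multiplicity = 3, geometric multiplicity = 1

Determining the block sizes for each eigenvalue:
  λ = 4: one block (gm = 1), so the single block has size am = 3 → block sizes [3]

Assembling the blocks gives a Jordan form
J =
  [4, 1, 0]
  [0, 4, 1]
  [0, 0, 4]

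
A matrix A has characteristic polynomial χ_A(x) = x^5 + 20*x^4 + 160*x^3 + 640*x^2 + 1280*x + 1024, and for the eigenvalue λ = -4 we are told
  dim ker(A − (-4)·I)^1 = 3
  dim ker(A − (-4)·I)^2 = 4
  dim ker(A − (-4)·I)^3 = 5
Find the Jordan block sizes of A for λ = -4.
Block sizes for λ = -4: [3, 1, 1]

From the dimensions of kernels of powers, the number of Jordan blocks of size at least j is d_j − d_{j−1} where d_j = dim ker(N^j) (with d_0 = 0). Computing the differences gives [3, 1, 1].
The number of blocks of size exactly k is (#blocks of size ≥ k) − (#blocks of size ≥ k + 1), so the partition is: 2 block(s) of size 1, 1 block(s) of size 3.
In nonincreasing order the block sizes are [3, 1, 1].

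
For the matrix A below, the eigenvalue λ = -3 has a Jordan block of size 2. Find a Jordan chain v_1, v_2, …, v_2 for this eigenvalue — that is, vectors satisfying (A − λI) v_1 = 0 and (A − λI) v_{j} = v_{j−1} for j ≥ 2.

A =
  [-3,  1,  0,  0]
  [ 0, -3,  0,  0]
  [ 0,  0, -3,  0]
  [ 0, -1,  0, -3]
A Jordan chain for λ = -3 of length 2:
v_1 = (1, 0, 0, -1)ᵀ
v_2 = (0, 1, 0, 0)ᵀ

Let N = A − (-3)·I. We want v_2 with N^2 v_2 = 0 but N^1 v_2 ≠ 0; then v_{j-1} := N · v_j for j = 2, …, 2.

Pick v_2 = (0, 1, 0, 0)ᵀ.
Then v_1 = N · v_2 = (1, 0, 0, -1)ᵀ.

Sanity check: (A − (-3)·I) v_1 = (0, 0, 0, 0)ᵀ = 0. ✓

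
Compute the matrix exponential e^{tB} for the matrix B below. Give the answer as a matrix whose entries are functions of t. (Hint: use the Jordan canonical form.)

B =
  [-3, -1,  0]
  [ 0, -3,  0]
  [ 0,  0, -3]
e^{tB} =
  [exp(-3*t), -t*exp(-3*t), 0]
  [0, exp(-3*t), 0]
  [0, 0, exp(-3*t)]

Strategy: write B = P · J · P⁻¹ where J is a Jordan canonical form, so e^{tB} = P · e^{tJ} · P⁻¹, and e^{tJ} can be computed block-by-block.

B has Jordan form
J =
  [-3,  1,  0]
  [ 0, -3,  0]
  [ 0,  0, -3]
(up to reordering of blocks).

Per-block formulas:
  For a 2×2 Jordan block J_2(-3): exp(t · J_2(-3)) = e^(-3t)·(I + t·N), where N is the 2×2 nilpotent shift.
  For a 1×1 block at λ = -3: exp(t · [-3]) = [e^(-3t)].

After assembling e^{tJ} and conjugating by P, we get:

e^{tB} =
  [exp(-3*t), -t*exp(-3*t), 0]
  [0, exp(-3*t), 0]
  [0, 0, exp(-3*t)]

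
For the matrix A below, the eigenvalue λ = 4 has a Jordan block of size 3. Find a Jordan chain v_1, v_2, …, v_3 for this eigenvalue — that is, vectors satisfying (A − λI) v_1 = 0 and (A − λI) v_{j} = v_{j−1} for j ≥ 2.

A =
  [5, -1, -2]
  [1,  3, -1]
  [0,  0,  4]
A Jordan chain for λ = 4 of length 3:
v_1 = (-1, -1, 0)ᵀ
v_2 = (-2, -1, 0)ᵀ
v_3 = (0, 0, 1)ᵀ

Let N = A − (4)·I. We want v_3 with N^3 v_3 = 0 but N^2 v_3 ≠ 0; then v_{j-1} := N · v_j for j = 3, …, 2.

Pick v_3 = (0, 0, 1)ᵀ.
Then v_2 = N · v_3 = (-2, -1, 0)ᵀ.
Then v_1 = N · v_2 = (-1, -1, 0)ᵀ.

Sanity check: (A − (4)·I) v_1 = (0, 0, 0)ᵀ = 0. ✓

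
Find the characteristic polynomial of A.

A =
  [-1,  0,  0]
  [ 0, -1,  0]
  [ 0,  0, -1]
x^3 + 3*x^2 + 3*x + 1

Expanding det(x·I − A) (e.g. by cofactor expansion or by noting that A is similar to its Jordan form J, which has the same characteristic polynomial as A) gives
  χ_A(x) = x^3 + 3*x^2 + 3*x + 1
which factors as (x + 1)^3. The eigenvalues (with algebraic multiplicities) are λ = -1 with multiplicity 3.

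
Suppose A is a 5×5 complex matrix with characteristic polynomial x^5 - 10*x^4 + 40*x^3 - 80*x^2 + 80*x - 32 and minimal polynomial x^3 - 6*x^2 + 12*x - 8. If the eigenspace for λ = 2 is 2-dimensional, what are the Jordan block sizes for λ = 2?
Block sizes for λ = 2: [3, 2]

Step 1 — from the characteristic polynomial, algebraic multiplicity of λ = 2 is 5. From dim ker(A − (2)·I) = 2, there are exactly 2 Jordan blocks for λ = 2.
Step 2 — from the minimal polynomial, the factor (x − 2)^3 tells us the largest block for λ = 2 has size 3.
Step 3 — with total size 5, 2 blocks, and largest block 3, the block sizes (in nonincreasing order) are [3, 2].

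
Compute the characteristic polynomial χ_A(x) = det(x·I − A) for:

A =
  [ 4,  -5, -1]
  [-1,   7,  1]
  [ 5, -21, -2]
x^3 - 9*x^2 + 27*x - 27

Expanding det(x·I − A) (e.g. by cofactor expansion or by noting that A is similar to its Jordan form J, which has the same characteristic polynomial as A) gives
  χ_A(x) = x^3 - 9*x^2 + 27*x - 27
which factors as (x - 3)^3. The eigenvalues (with algebraic multiplicities) are λ = 3 with multiplicity 3.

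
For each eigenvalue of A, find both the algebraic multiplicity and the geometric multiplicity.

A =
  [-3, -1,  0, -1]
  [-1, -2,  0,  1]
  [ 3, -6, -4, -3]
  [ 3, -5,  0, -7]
λ = -4: alg = 4, geom = 2

Step 1 — factor the characteristic polynomial to read off the algebraic multiplicities:
  χ_A(x) = (x + 4)^4

Step 2 — compute geometric multiplicities via the rank-nullity identity g(λ) = n − rank(A − λI):
  rank(A − (-4)·I) = 2, so dim ker(A − (-4)·I) = n − 2 = 2

Summary:
  λ = -4: algebraic multiplicity = 4, geometric multiplicity = 2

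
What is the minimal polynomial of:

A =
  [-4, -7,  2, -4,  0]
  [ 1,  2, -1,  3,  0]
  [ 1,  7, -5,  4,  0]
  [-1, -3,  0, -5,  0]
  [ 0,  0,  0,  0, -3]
x^3 + 9*x^2 + 27*x + 27

The characteristic polynomial is χ_A(x) = (x + 3)^5, so the eigenvalues are known. The minimal polynomial is
  m_A(x) = Π_λ (x − λ)^{k_λ}
where k_λ is the size of the *largest* Jordan block for λ (equivalently, the smallest k with (A − λI)^k v = 0 for every generalised eigenvector v of λ).

  λ = -3: largest Jordan block has size 3, contributing (x + 3)^3

So m_A(x) = (x + 3)^3 = x^3 + 9*x^2 + 27*x + 27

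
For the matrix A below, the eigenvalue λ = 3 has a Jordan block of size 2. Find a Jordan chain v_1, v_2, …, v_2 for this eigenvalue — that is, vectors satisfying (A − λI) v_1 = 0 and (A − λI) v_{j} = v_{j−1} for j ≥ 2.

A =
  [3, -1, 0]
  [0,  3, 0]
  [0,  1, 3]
A Jordan chain for λ = 3 of length 2:
v_1 = (-1, 0, 1)ᵀ
v_2 = (0, 1, 0)ᵀ

Let N = A − (3)·I. We want v_2 with N^2 v_2 = 0 but N^1 v_2 ≠ 0; then v_{j-1} := N · v_j for j = 2, …, 2.

Pick v_2 = (0, 1, 0)ᵀ.
Then v_1 = N · v_2 = (-1, 0, 1)ᵀ.

Sanity check: (A − (3)·I) v_1 = (0, 0, 0)ᵀ = 0. ✓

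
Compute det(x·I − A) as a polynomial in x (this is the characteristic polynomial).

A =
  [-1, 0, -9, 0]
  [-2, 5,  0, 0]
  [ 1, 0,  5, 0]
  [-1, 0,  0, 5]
x^4 - 14*x^3 + 69*x^2 - 140*x + 100

Expanding det(x·I − A) (e.g. by cofactor expansion or by noting that A is similar to its Jordan form J, which has the same characteristic polynomial as A) gives
  χ_A(x) = x^4 - 14*x^3 + 69*x^2 - 140*x + 100
which factors as (x - 5)^2*(x - 2)^2. The eigenvalues (with algebraic multiplicities) are λ = 2 with multiplicity 2, λ = 5 with multiplicity 2.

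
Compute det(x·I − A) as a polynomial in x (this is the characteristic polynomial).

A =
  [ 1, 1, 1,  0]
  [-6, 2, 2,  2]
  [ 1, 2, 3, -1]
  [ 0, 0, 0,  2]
x^4 - 8*x^3 + 24*x^2 - 32*x + 16

Expanding det(x·I − A) (e.g. by cofactor expansion or by noting that A is similar to its Jordan form J, which has the same characteristic polynomial as A) gives
  χ_A(x) = x^4 - 8*x^3 + 24*x^2 - 32*x + 16
which factors as (x - 2)^4. The eigenvalues (with algebraic multiplicities) are λ = 2 with multiplicity 4.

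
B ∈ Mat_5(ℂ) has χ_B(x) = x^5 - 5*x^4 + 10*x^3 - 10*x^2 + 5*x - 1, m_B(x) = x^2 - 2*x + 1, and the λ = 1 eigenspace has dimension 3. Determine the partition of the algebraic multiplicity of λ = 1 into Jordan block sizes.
Block sizes for λ = 1: [2, 2, 1]

Step 1 — from the characteristic polynomial, algebraic multiplicity of λ = 1 is 5. From dim ker(B − (1)·I) = 3, there are exactly 3 Jordan blocks for λ = 1.
Step 2 — from the minimal polynomial, the factor (x − 1)^2 tells us the largest block for λ = 1 has size 2.
Step 3 — with total size 5, 3 blocks, and largest block 2, the block sizes (in nonincreasing order) are [2, 2, 1].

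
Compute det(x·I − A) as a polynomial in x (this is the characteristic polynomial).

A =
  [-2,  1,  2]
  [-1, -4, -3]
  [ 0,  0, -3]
x^3 + 9*x^2 + 27*x + 27

Expanding det(x·I − A) (e.g. by cofactor expansion or by noting that A is similar to its Jordan form J, which has the same characteristic polynomial as A) gives
  χ_A(x) = x^3 + 9*x^2 + 27*x + 27
which factors as (x + 3)^3. The eigenvalues (with algebraic multiplicities) are λ = -3 with multiplicity 3.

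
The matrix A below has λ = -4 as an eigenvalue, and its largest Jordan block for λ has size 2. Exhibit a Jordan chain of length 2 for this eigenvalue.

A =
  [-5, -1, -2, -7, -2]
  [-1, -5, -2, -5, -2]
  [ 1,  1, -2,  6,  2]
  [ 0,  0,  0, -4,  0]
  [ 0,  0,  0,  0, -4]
A Jordan chain for λ = -4 of length 2:
v_1 = (-1, -1, 1, 0, 0)ᵀ
v_2 = (1, 0, 0, 0, 0)ᵀ

Let N = A − (-4)·I. We want v_2 with N^2 v_2 = 0 but N^1 v_2 ≠ 0; then v_{j-1} := N · v_j for j = 2, …, 2.

Pick v_2 = (1, 0, 0, 0, 0)ᵀ.
Then v_1 = N · v_2 = (-1, -1, 1, 0, 0)ᵀ.

Sanity check: (A − (-4)·I) v_1 = (0, 0, 0, 0, 0)ᵀ = 0. ✓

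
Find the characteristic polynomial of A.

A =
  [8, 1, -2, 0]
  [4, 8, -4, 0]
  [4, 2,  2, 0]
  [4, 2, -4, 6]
x^4 - 24*x^3 + 216*x^2 - 864*x + 1296

Expanding det(x·I − A) (e.g. by cofactor expansion or by noting that A is similar to its Jordan form J, which has the same characteristic polynomial as A) gives
  χ_A(x) = x^4 - 24*x^3 + 216*x^2 - 864*x + 1296
which factors as (x - 6)^4. The eigenvalues (with algebraic multiplicities) are λ = 6 with multiplicity 4.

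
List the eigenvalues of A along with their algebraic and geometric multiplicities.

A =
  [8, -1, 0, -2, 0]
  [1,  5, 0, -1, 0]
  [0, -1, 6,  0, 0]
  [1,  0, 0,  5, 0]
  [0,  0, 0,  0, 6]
λ = 6: alg = 5, geom = 3

Step 1 — factor the characteristic polynomial to read off the algebraic multiplicities:
  χ_A(x) = (x - 6)^5

Step 2 — compute geometric multiplicities via the rank-nullity identity g(λ) = n − rank(A − λI):
  rank(A − (6)·I) = 2, so dim ker(A − (6)·I) = n − 2 = 3

Summary:
  λ = 6: algebraic multiplicity = 5, geometric multiplicity = 3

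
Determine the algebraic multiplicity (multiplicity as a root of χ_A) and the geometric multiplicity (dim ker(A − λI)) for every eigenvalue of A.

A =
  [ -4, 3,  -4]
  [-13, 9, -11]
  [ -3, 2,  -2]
λ = 1: alg = 3, geom = 1

Step 1 — factor the characteristic polynomial to read off the algebraic multiplicities:
  χ_A(x) = (x - 1)^3

Step 2 — compute geometric multiplicities via the rank-nullity identity g(λ) = n − rank(A − λI):
  rank(A − (1)·I) = 2, so dim ker(A − (1)·I) = n − 2 = 1

Summary:
  λ = 1: algebraic multiplicity = 3, geometric multiplicity = 1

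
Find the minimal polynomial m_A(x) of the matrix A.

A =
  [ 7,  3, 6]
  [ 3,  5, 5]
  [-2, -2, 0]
x^3 - 12*x^2 + 48*x - 64

The characteristic polynomial is χ_A(x) = (x - 4)^3, so the eigenvalues are known. The minimal polynomial is
  m_A(x) = Π_λ (x − λ)^{k_λ}
where k_λ is the size of the *largest* Jordan block for λ (equivalently, the smallest k with (A − λI)^k v = 0 for every generalised eigenvector v of λ).

  λ = 4: largest Jordan block has size 3, contributing (x − 4)^3

So m_A(x) = (x - 4)^3 = x^3 - 12*x^2 + 48*x - 64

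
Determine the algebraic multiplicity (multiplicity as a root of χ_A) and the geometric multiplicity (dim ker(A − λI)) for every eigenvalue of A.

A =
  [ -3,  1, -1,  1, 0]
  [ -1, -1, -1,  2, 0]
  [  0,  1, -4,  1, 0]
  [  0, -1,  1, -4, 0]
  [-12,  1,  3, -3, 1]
λ = -3: alg = 4, geom = 2; λ = 1: alg = 1, geom = 1

Step 1 — factor the characteristic polynomial to read off the algebraic multiplicities:
  χ_A(x) = (x - 1)*(x + 3)^4

Step 2 — compute geometric multiplicities via the rank-nullity identity g(λ) = n − rank(A − λI):
  rank(A − (-3)·I) = 3, so dim ker(A − (-3)·I) = n − 3 = 2
  rank(A − (1)·I) = 4, so dim ker(A − (1)·I) = n − 4 = 1

Summary:
  λ = -3: algebraic multiplicity = 4, geometric multiplicity = 2
  λ = 1: algebraic multiplicity = 1, geometric multiplicity = 1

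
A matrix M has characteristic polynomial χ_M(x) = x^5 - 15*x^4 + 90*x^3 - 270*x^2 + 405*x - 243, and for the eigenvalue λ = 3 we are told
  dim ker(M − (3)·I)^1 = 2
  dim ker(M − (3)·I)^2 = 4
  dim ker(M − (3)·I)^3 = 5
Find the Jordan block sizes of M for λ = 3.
Block sizes for λ = 3: [3, 2]

From the dimensions of kernels of powers, the number of Jordan blocks of size at least j is d_j − d_{j−1} where d_j = dim ker(N^j) (with d_0 = 0). Computing the differences gives [2, 2, 1].
The number of blocks of size exactly k is (#blocks of size ≥ k) − (#blocks of size ≥ k + 1), so the partition is: 1 block(s) of size 2, 1 block(s) of size 3.
In nonincreasing order the block sizes are [3, 2].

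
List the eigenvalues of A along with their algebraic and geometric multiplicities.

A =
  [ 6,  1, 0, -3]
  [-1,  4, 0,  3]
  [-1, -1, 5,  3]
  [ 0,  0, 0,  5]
λ = 5: alg = 4, geom = 3

Step 1 — factor the characteristic polynomial to read off the algebraic multiplicities:
  χ_A(x) = (x - 5)^4

Step 2 — compute geometric multiplicities via the rank-nullity identity g(λ) = n − rank(A − λI):
  rank(A − (5)·I) = 1, so dim ker(A − (5)·I) = n − 1 = 3

Summary:
  λ = 5: algebraic multiplicity = 4, geometric multiplicity = 3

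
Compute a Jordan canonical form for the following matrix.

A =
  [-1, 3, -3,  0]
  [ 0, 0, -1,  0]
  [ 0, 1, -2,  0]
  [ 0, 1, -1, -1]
J_2(-1) ⊕ J_1(-1) ⊕ J_1(-1)

The characteristic polynomial is
  det(x·I − A) = x^4 + 4*x^3 + 6*x^2 + 4*x + 1 = (x + 1)^4

Eigenvalues and multiplicities (the geometric multiplicity of λ is n − rank(A − λI), which equals the number of Jordan blocks for λ):
  λ = -1: algebraic multiplicity = 4, geometric multiplicity = 3

Determining the block sizes for each eigenvalue:
  λ = -1: 3 blocks summing to 4 forces exactly one block of size 2 and the rest size 1 → block sizes [2, 1, 1]

Assembling the blocks gives a Jordan form
J =
  [-1,  1,  0,  0]
  [ 0, -1,  0,  0]
  [ 0,  0, -1,  0]
  [ 0,  0,  0, -1]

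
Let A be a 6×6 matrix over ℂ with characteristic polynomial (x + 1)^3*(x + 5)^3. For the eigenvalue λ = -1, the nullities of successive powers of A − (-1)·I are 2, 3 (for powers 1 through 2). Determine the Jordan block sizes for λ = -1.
Block sizes for λ = -1: [2, 1]

From the dimensions of kernels of powers, the number of Jordan blocks of size at least j is d_j − d_{j−1} where d_j = dim ker(N^j) (with d_0 = 0). Computing the differences gives [2, 1].
The number of blocks of size exactly k is (#blocks of size ≥ k) − (#blocks of size ≥ k + 1), so the partition is: 1 block(s) of size 1, 1 block(s) of size 2.
In nonincreasing order the block sizes are [2, 1].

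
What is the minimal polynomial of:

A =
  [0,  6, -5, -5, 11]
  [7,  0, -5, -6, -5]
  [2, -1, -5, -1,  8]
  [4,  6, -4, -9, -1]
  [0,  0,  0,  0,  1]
x^5 + 13*x^4 + 46*x^3 - 10*x^2 - 175*x + 125

The characteristic polynomial is χ_A(x) = (x - 1)^2*(x + 5)^3, so the eigenvalues are known. The minimal polynomial is
  m_A(x) = Π_λ (x − λ)^{k_λ}
where k_λ is the size of the *largest* Jordan block for λ (equivalently, the smallest k with (A − λI)^k v = 0 for every generalised eigenvector v of λ).

  λ = -5: largest Jordan block has size 3, contributing (x + 5)^3
  λ = 1: largest Jordan block has size 2, contributing (x − 1)^2

So m_A(x) = (x - 1)^2*(x + 5)^3 = x^5 + 13*x^4 + 46*x^3 - 10*x^2 - 175*x + 125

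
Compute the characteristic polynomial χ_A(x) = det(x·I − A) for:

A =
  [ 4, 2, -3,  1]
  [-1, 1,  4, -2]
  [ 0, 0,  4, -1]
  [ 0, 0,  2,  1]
x^4 - 10*x^3 + 37*x^2 - 60*x + 36

Expanding det(x·I − A) (e.g. by cofactor expansion or by noting that A is similar to its Jordan form J, which has the same characteristic polynomial as A) gives
  χ_A(x) = x^4 - 10*x^3 + 37*x^2 - 60*x + 36
which factors as (x - 3)^2*(x - 2)^2. The eigenvalues (with algebraic multiplicities) are λ = 2 with multiplicity 2, λ = 3 with multiplicity 2.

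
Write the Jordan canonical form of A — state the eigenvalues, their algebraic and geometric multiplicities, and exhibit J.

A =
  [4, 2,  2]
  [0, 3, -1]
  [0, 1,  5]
J_2(4) ⊕ J_1(4)

The characteristic polynomial is
  det(x·I − A) = x^3 - 12*x^2 + 48*x - 64 = (x - 4)^3

Eigenvalues and multiplicities (the geometric multiplicity of λ is n − rank(A − λI), which equals the number of Jordan blocks for λ):
  λ = 4: algebraic multiplicity = 3, geometric multiplicity = 2

Determining the block sizes for each eigenvalue:
  λ = 4: 2 blocks summing to 3 forces exactly one block of size 2 and the rest size 1 → block sizes [2, 1]

Assembling the blocks gives a Jordan form
J =
  [4, 1, 0]
  [0, 4, 0]
  [0, 0, 4]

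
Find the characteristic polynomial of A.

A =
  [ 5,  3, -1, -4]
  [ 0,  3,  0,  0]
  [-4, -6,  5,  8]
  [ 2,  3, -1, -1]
x^4 - 12*x^3 + 54*x^2 - 108*x + 81

Expanding det(x·I − A) (e.g. by cofactor expansion or by noting that A is similar to its Jordan form J, which has the same characteristic polynomial as A) gives
  χ_A(x) = x^4 - 12*x^3 + 54*x^2 - 108*x + 81
which factors as (x - 3)^4. The eigenvalues (with algebraic multiplicities) are λ = 3 with multiplicity 4.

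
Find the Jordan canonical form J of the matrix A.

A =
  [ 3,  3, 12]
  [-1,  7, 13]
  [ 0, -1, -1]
J_3(3)

The characteristic polynomial is
  det(x·I − A) = x^3 - 9*x^2 + 27*x - 27 = (x - 3)^3

Eigenvalues and multiplicities (the geometric multiplicity of λ is n − rank(A − λI), which equals the number of Jordan blocks for λ):
  λ = 3: algebraic multiplicity = 3, geometric multiplicity = 1

Determining the block sizes for each eigenvalue:
  λ = 3: one block (gm = 1), so the single block has size am = 3 → block sizes [3]

Assembling the blocks gives a Jordan form
J =
  [3, 1, 0]
  [0, 3, 1]
  [0, 0, 3]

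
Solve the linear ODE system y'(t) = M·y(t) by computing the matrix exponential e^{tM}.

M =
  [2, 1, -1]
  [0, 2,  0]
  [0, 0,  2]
e^{tM} =
  [exp(2*t), t*exp(2*t), -t*exp(2*t)]
  [0, exp(2*t), 0]
  [0, 0, exp(2*t)]

Strategy: write M = P · J · P⁻¹ where J is a Jordan canonical form, so e^{tM} = P · e^{tJ} · P⁻¹, and e^{tJ} can be computed block-by-block.

M has Jordan form
J =
  [2, 1, 0]
  [0, 2, 0]
  [0, 0, 2]
(up to reordering of blocks).

Per-block formulas:
  For a 1×1 block at λ = 2: exp(t · [2]) = [e^(2t)].
  For a 2×2 Jordan block J_2(2): exp(t · J_2(2)) = e^(2t)·(I + t·N), where N is the 2×2 nilpotent shift.

After assembling e^{tJ} and conjugating by P, we get:

e^{tM} =
  [exp(2*t), t*exp(2*t), -t*exp(2*t)]
  [0, exp(2*t), 0]
  [0, 0, exp(2*t)]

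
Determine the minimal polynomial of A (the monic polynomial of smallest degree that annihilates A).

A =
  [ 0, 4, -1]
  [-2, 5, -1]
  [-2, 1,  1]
x^3 - 6*x^2 + 12*x - 8

The characteristic polynomial is χ_A(x) = (x - 2)^3, so the eigenvalues are known. The minimal polynomial is
  m_A(x) = Π_λ (x − λ)^{k_λ}
where k_λ is the size of the *largest* Jordan block for λ (equivalently, the smallest k with (A − λI)^k v = 0 for every generalised eigenvector v of λ).

  λ = 2: largest Jordan block has size 3, contributing (x − 2)^3

So m_A(x) = (x - 2)^3 = x^3 - 6*x^2 + 12*x - 8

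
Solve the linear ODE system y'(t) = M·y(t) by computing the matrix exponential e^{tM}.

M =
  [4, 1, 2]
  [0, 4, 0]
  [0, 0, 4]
e^{tM} =
  [exp(4*t), t*exp(4*t), 2*t*exp(4*t)]
  [0, exp(4*t), 0]
  [0, 0, exp(4*t)]

Strategy: write M = P · J · P⁻¹ where J is a Jordan canonical form, so e^{tM} = P · e^{tJ} · P⁻¹, and e^{tJ} can be computed block-by-block.

M has Jordan form
J =
  [4, 1, 0]
  [0, 4, 0]
  [0, 0, 4]
(up to reordering of blocks).

Per-block formulas:
  For a 1×1 block at λ = 4: exp(t · [4]) = [e^(4t)].
  For a 2×2 Jordan block J_2(4): exp(t · J_2(4)) = e^(4t)·(I + t·N), where N is the 2×2 nilpotent shift.

After assembling e^{tJ} and conjugating by P, we get:

e^{tM} =
  [exp(4*t), t*exp(4*t), 2*t*exp(4*t)]
  [0, exp(4*t), 0]
  [0, 0, exp(4*t)]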